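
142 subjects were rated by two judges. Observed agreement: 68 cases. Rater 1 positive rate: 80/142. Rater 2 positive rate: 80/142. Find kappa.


P_o = 68/142 = 0.478873
P_e = (80*80 + 62*62) / 20164 = 0.508034
kappa = (P_o - P_e) / (1 - P_e)
kappa = (0.478873 - 0.508034) / (1 - 0.508034)
kappa = -0.0593

-0.0593


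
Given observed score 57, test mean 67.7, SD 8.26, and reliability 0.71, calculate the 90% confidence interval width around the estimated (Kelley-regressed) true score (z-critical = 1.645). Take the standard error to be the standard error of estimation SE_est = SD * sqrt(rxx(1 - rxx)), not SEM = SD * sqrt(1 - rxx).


True score estimate = 0.71*57 + 0.29*67.7 = 60.103
SE_est = SD * sqrt(rxx * (1 - rxx)) = 8.26 * sqrt(0.71 * 0.29) = 8.26 * sqrt(0.2059) = 3.748075
CI = T_est +/- z * SE_est, so width = 2 * z * SE_est = 2 * 1.645 * 3.748075
Width = 12.3312

12.3312


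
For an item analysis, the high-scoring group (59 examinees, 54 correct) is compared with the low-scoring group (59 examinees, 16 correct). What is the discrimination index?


p_upper = 54/59 = 0.9153
p_lower = 16/59 = 0.2712
D = 0.9153 - 0.2712 = 0.6441

0.6441


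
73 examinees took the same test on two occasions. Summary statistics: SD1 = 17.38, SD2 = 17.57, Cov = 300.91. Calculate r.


r = cov(X,Y) / (SD_X * SD_Y)
r = 300.91 / (17.38 * 17.57)
r = 300.91 / 305.3666
r = 0.9854

0.9854


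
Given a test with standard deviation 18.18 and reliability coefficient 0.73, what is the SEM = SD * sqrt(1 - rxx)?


SEM = SD * sqrt(1 - rxx)
SEM = 18.18 * sqrt(1 - 0.73)
SEM = 18.18 * sqrt(0.27) = 18.18 * 0.519615
SEM = 9.4466

9.4466


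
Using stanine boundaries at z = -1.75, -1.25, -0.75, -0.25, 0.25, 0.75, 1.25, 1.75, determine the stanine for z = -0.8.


Stanine boundaries: [-1.75, -1.25, -0.75, -0.25, 0.25, 0.75, 1.25, 1.75]
z = -0.8
Check each boundary:
  z >= -1.75 -> could be stanine 2
  z >= -1.25 -> could be stanine 3
  z < -0.75
  z < -0.25
  z < 0.25
  z < 0.75
  z < 1.25
  z < 1.75
Highest qualifying boundary gives stanine = 3

3


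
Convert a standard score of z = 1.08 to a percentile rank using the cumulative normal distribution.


CDF(z) = 0.5 * (1 + erf(z/sqrt(2)))
erf(0.7637) = 0.7199
CDF = 0.8599
Percentile rank = 0.8599 * 100 = 85.99

85.99


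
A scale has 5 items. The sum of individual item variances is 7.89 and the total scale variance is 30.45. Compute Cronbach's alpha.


alpha = (k/(k-1)) * (1 - sum(si^2)/s_total^2)
= (5/4) * (1 - 7.89/30.45)
alpha = 0.9261

0.9261


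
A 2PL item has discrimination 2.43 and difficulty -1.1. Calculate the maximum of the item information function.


For 2PL, max info at theta = b = -1.1
I_max = a^2 / 4 = 2.43^2 / 4
= 5.9049 / 4
I_max = 1.4762

1.4762


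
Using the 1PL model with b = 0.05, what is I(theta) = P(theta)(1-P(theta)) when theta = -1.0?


P = 1/(1+exp(-(-1.0-0.05))) = 0.2592
I = P*(1-P) = 0.2592 * 0.7408
I = 0.192

0.192


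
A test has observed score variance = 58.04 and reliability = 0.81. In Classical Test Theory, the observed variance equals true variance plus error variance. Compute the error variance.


var_true = rxx * var_obs = 0.81 * 58.04 = 47.0124
var_error = var_obs - var_true
var_error = 58.04 - 47.0124
var_error = 11.0276

11.0276


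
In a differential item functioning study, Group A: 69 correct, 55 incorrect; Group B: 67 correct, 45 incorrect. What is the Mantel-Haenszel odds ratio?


Odds_A = 69/55 = 1.2545
Odds_B = 67/45 = 1.4889
OR = Odds_A / Odds_B = 1.2545 / 1.4889
Exactly, OR = (69 * 45) / (55 * 67) = 3105 / 3685
OR = 0.8426

0.8426


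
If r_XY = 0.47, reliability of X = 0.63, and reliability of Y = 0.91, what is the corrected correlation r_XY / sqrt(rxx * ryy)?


r_corrected = rxy / sqrt(rxx * ryy)
= 0.47 / sqrt(0.63 * 0.91)
= 0.47 / sqrt(0.5733)
= 0.47 / 0.757166
r_corrected = 0.6207

0.6207


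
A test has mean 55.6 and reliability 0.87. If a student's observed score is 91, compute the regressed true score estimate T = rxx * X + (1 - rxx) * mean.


T_est = rxx * X + (1 - rxx) * mean
T_est = 0.87 * 91 + 0.13 * 55.6
T_est = 79.17 + 7.228
T_est = 86.398

86.398


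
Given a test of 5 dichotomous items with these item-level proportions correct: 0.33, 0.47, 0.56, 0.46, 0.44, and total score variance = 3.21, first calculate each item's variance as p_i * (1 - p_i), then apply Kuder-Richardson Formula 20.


For each item, compute p_i * q_i:
  Item 1: 0.33 * 0.67 = 0.2211
  Item 2: 0.47 * 0.53 = 0.2491
  Item 3: 0.56 * 0.44 = 0.2464
  Item 4: 0.46 * 0.54 = 0.2484
  Item 5: 0.44 * 0.56 = 0.2464
Sum(p_i * q_i) = 0.2211 + 0.2491 + 0.2464 + 0.2484 + 0.2464 = 1.2114
KR-20 = (k/(k-1)) * (1 - Sum(p_i*q_i) / Var_total)
= (5/4) * (1 - 1.2114/3.21)
= 1.25 * 0.6226
KR-20 = 0.7783

0.7783


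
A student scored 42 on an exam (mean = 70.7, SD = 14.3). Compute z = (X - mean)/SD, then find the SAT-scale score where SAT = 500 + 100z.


z = (X - mean) / SD = (42 - 70.7) / 14.3
z = -28.7 / 14.3
z = -2.007
SAT-scale = SAT = 500 + 100z
Carry z at full precision (z = -28.7 / 14.3) into the conversion:
SAT-scale = 500 + 100 * (-28.7 / 14.3) = 500 + -2870 / 14.3
SAT-scale = 500 + -200.6993
SAT-scale = 299.3007

299.3007


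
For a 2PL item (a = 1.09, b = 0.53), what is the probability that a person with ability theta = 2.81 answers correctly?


a*(theta - b) = 1.09 * (2.81 - 0.53) = 2.4852
exp(-2.4852) = 0.0833
P = 1 / (1 + 0.0833)
P = 0.9231

0.9231


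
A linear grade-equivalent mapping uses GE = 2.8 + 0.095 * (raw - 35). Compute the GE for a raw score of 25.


raw - median = 25 - 35 = -10
slope * diff = 0.095 * -10 = -0.95
GE = 2.8 + -0.95
GE = 1.85

1.85


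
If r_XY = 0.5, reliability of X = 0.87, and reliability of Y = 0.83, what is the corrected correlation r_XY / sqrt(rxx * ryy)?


r_corrected = rxy / sqrt(rxx * ryy)
= 0.5 / sqrt(0.87 * 0.83)
= 0.5 / sqrt(0.7221)
= 0.5 / 0.849765
r_corrected = 0.5884

0.5884


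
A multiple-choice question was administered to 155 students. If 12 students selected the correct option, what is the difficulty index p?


Item difficulty p = number correct / total examinees
p = 12 / 155
p = 0.0774

0.0774


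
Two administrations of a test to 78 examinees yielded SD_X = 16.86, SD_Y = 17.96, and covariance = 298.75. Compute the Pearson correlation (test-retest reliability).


r = cov(X,Y) / (SD_X * SD_Y)
r = 298.75 / (16.86 * 17.96)
r = 298.75 / 302.8056
r = 0.9866

0.9866


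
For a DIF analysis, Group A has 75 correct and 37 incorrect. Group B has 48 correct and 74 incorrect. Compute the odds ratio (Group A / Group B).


Odds_A = 75/37 = 2.027
Odds_B = 48/74 = 0.6486
OR = Odds_A / Odds_B = 2.027 / 0.6486
Exactly, OR = (75 * 74) / (37 * 48) = 5550 / 1776
OR = 3.125

3.125


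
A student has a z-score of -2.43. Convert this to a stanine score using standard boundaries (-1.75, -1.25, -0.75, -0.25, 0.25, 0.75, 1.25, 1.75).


Stanine boundaries: [-1.75, -1.25, -0.75, -0.25, 0.25, 0.75, 1.25, 1.75]
z = -2.43
Check each boundary:
  z < -1.75
  z < -1.25
  z < -0.75
  z < -0.25
  z < 0.25
  z < 0.75
  z < 1.25
  z < 1.75
Highest qualifying boundary gives stanine = 1

1


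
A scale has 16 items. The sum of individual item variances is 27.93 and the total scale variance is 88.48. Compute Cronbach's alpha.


alpha = (k/(k-1)) * (1 - sum(si^2)/s_total^2)
= (16/15) * (1 - 27.93/88.48)
alpha = 0.73

0.73


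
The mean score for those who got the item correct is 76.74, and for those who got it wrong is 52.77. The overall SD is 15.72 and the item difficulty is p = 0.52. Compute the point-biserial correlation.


q = 1 - p = 0.48
rpb = ((M1 - M0) / SD) * sqrt(p * q)
rpb = ((76.74 - 52.77) / 15.72) * sqrt(0.52 * 0.48)
rpb = 0.7618

0.7618


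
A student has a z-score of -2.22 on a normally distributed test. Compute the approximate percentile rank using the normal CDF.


CDF(z) = 0.5 * (1 + erf(z/sqrt(2)))
erf(-1.5698) = -0.9736
CDF = 0.0132
Percentile rank = 0.0132 * 100 = 1.32

1.32


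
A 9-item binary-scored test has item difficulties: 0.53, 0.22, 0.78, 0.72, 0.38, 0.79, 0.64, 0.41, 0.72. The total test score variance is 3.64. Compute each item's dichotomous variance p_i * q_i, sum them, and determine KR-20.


For each item, compute p_i * q_i:
  Item 1: 0.53 * 0.47 = 0.2491
  Item 2: 0.22 * 0.78 = 0.1716
  Item 3: 0.78 * 0.22 = 0.1716
  Item 4: 0.72 * 0.28 = 0.2016
  Item 5: 0.38 * 0.62 = 0.2356
  Item 6: 0.79 * 0.21 = 0.1659
  Item 7: 0.64 * 0.36 = 0.2304
  Item 8: 0.41 * 0.59 = 0.2419
  Item 9: 0.72 * 0.28 = 0.2016
Sum(p_i * q_i) = 0.2491 + 0.1716 + 0.1716 + 0.2016 + 0.2356 + 0.1659 + 0.2304 + 0.2419 + 0.2016 = 1.8693
KR-20 = (k/(k-1)) * (1 - Sum(p_i*q_i) / Var_total)
= (9/8) * (1 - 1.8693/3.64)
= 1.125 * 0.4865
KR-20 = 0.5473

0.5473


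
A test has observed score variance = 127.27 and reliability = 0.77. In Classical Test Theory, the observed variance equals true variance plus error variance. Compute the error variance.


var_true = rxx * var_obs = 0.77 * 127.27 = 97.9979
var_error = var_obs - var_true
var_error = 127.27 - 97.9979
var_error = 29.2721

29.2721


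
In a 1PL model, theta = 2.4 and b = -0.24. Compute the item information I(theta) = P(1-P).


P = 1/(1+exp(-(2.4--0.24))) = 0.9334
I = P*(1-P) = 0.9334 * 0.0666
I = 0.0622

0.0622


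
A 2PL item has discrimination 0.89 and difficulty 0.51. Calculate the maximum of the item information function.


For 2PL, max info at theta = b = 0.51
I_max = a^2 / 4 = 0.89^2 / 4
= 0.7921 / 4
I_max = 0.198

0.198


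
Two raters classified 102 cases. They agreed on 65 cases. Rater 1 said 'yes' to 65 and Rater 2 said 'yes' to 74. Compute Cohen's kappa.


P_o = 65/102 = 0.637255
P_e = (65*74 + 37*28) / 10404 = 0.561899
kappa = (P_o - P_e) / (1 - P_e)
kappa = (0.637255 - 0.561899) / (1 - 0.561899)
kappa = 0.172

0.172


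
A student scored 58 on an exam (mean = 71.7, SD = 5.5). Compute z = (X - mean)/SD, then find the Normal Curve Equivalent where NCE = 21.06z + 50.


z = (X - mean) / SD = (58 - 71.7) / 5.5
z = -13.7 / 5.5
z = -2.4909
NCE = NCE = 21.06z + 50
Carry z at full precision (z = -13.7 / 5.5) into the conversion:
NCE = 21.06 * (-13.7 / 5.5) + 50 = -288.522 / 5.5 + 50
NCE = -52.4585 + 50
NCE = -2.4585

-2.4585


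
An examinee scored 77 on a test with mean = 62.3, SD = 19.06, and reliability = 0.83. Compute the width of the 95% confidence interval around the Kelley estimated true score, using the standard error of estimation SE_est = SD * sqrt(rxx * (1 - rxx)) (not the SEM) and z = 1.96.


True score estimate = 0.83*77 + 0.17*62.3 = 74.501
SE_est = SD * sqrt(rxx * (1 - rxx)) = 19.06 * sqrt(0.83 * 0.17) = 19.06 * sqrt(0.1411) = 7.159561
CI = T_est +/- z * SE_est, so width = 2 * z * SE_est = 2 * 1.96 * 7.159561
Width = 28.0655

28.0655


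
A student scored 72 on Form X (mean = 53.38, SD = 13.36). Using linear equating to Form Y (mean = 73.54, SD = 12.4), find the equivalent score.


slope = SD_Y / SD_X = 12.4 / 13.36 ~ 0.9281
intercept = mean_Y - slope * mean_X = 73.54 - (12.4 / 13.36) * 53.38 ~ 23.9957
Y = slope * X + intercept. To avoid rounding drift from the rounded slope/intercept, evaluate the equivalent form Y = mean_Y + SD_Y * (X - mean_X) / SD_X at full precision:
Y = 73.54 + 12.4 * (72 - 53.38) / 13.36
Y = 73.54 + 12.4 * 18.62 / 13.36
Y = 73.54 + 230.888 / 13.36
Y = 73.54 + 17.282
Y = 90.822

90.822


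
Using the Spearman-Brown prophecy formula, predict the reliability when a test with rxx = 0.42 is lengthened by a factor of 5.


r_new = (n * rxx) / (1 + (n-1) * rxx)
r_new = (5 * 0.42) / (1 + 4 * 0.42)
r_new = 2.1 / 2.68
r_new = 0.7836

0.7836


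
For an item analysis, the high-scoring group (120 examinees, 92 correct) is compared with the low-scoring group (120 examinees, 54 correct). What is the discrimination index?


p_upper = 92/120 = 0.7667
p_lower = 54/120 = 0.45
D = 0.7667 - 0.45 = 0.3167

0.3167


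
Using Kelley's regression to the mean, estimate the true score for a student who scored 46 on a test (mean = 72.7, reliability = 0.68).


T_est = rxx * X + (1 - rxx) * mean
T_est = 0.68 * 46 + 0.32 * 72.7
T_est = 31.28 + 23.264
T_est = 54.544

54.544


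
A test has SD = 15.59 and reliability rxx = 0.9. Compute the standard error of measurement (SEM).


SEM = SD * sqrt(1 - rxx)
SEM = 15.59 * sqrt(1 - 0.9)
SEM = 15.59 * sqrt(0.1) = 15.59 * 0.316228
SEM = 4.93

4.93


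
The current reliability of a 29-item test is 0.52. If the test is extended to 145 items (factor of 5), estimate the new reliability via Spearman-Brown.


r_new = (n * rxx) / (1 + (n-1) * rxx)
r_new = (5 * 0.52) / (1 + 4 * 0.52)
r_new = 2.6 / 3.08
r_new = 0.8442

0.8442


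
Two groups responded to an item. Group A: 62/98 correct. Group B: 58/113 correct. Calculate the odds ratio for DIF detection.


Odds_A = 62/36 = 1.7222
Odds_B = 58/55 = 1.0545
OR = Odds_A / Odds_B = 1.7222 / 1.0545
Exactly, OR = (62 * 55) / (36 * 58) = 3410 / 2088
OR = 1.6331

1.6331


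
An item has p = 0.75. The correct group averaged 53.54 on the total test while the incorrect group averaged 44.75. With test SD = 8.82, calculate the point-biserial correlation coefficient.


q = 1 - p = 0.25
rpb = ((M1 - M0) / SD) * sqrt(p * q)
rpb = ((53.54 - 44.75) / 8.82) * sqrt(0.75 * 0.25)
rpb = 0.4315

0.4315


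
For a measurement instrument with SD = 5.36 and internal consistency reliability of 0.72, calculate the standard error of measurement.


SEM = SD * sqrt(1 - rxx)
SEM = 5.36 * sqrt(1 - 0.72)
SEM = 5.36 * sqrt(0.28) = 5.36 * 0.52915
SEM = 2.8362

2.8362


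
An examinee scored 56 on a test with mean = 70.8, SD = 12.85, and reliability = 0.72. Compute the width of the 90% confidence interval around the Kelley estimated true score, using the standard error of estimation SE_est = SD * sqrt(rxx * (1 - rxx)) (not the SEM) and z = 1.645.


True score estimate = 0.72*56 + 0.28*70.8 = 60.144
SE_est = SD * sqrt(rxx * (1 - rxx)) = 12.85 * sqrt(0.72 * 0.28) = 12.85 * sqrt(0.2016) = 5.769636
CI = T_est +/- z * SE_est, so width = 2 * z * SE_est = 2 * 1.645 * 5.769636
Width = 18.9821

18.9821


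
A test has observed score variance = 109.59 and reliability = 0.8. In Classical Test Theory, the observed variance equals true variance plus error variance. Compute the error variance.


var_true = rxx * var_obs = 0.8 * 109.59 = 87.672
var_error = var_obs - var_true
var_error = 109.59 - 87.672
var_error = 21.918

21.918


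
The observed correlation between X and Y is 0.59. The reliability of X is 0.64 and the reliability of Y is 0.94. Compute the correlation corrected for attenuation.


r_corrected = rxy / sqrt(rxx * ryy)
= 0.59 / sqrt(0.64 * 0.94)
= 0.59 / sqrt(0.6016)
= 0.59 / 0.775629
r_corrected = 0.7607

0.7607


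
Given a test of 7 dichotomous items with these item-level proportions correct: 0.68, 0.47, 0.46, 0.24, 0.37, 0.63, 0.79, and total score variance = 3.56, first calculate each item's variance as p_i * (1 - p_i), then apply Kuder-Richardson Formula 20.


For each item, compute p_i * q_i:
  Item 1: 0.68 * 0.32 = 0.2176
  Item 2: 0.47 * 0.53 = 0.2491
  Item 3: 0.46 * 0.54 = 0.2484
  Item 4: 0.24 * 0.76 = 0.1824
  Item 5: 0.37 * 0.63 = 0.2331
  Item 6: 0.63 * 0.37 = 0.2331
  Item 7: 0.79 * 0.21 = 0.1659
Sum(p_i * q_i) = 0.2176 + 0.2491 + 0.2484 + 0.1824 + 0.2331 + 0.2331 + 0.1659 = 1.5296
KR-20 = (k/(k-1)) * (1 - Sum(p_i*q_i) / Var_total)
= (7/6) * (1 - 1.5296/3.56)
= 1.1667 * 0.5703
KR-20 = 0.6654

0.6654


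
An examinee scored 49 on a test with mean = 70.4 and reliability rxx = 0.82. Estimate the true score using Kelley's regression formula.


T_est = rxx * X + (1 - rxx) * mean
T_est = 0.82 * 49 + 0.18 * 70.4
T_est = 40.18 + 12.672
T_est = 52.852

52.852


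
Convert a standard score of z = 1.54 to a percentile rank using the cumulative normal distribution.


CDF(z) = 0.5 * (1 + erf(z/sqrt(2)))
erf(1.0889) = 0.8764
CDF = 0.9382
Percentile rank = 0.9382 * 100 = 93.82

93.82


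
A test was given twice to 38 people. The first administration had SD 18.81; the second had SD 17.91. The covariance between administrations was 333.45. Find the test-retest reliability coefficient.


r = cov(X,Y) / (SD_X * SD_Y)
r = 333.45 / (18.81 * 17.91)
r = 333.45 / 336.8871
r = 0.9898

0.9898


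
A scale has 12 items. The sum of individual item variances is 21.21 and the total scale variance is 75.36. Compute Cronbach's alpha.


alpha = (k/(k-1)) * (1 - sum(si^2)/s_total^2)
= (12/11) * (1 - 21.21/75.36)
alpha = 0.7839

0.7839


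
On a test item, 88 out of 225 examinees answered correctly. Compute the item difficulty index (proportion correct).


Item difficulty p = number correct / total examinees
p = 88 / 225
p = 0.3911

0.3911


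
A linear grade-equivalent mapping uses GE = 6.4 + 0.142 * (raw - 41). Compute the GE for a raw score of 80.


raw - median = 80 - 41 = 39
slope * diff = 0.142 * 39 = 5.538
GE = 6.4 + 5.538
GE = 11.938

11.938


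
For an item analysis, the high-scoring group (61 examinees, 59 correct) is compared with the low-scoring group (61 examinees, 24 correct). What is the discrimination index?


p_upper = 59/61 = 0.9672
p_lower = 24/61 = 0.3934
D = 0.9672 - 0.3934 = 0.5738

0.5738


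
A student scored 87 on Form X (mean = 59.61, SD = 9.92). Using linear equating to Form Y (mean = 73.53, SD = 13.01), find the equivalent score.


slope = SD_Y / SD_X = 13.01 / 9.92 ~ 1.3115
intercept = mean_Y - slope * mean_X = 73.53 - (13.01 / 9.92) * 59.61 ~ -4.648
Y = slope * X + intercept. To avoid rounding drift from the rounded slope/intercept, evaluate the equivalent form Y = mean_Y + SD_Y * (X - mean_X) / SD_X at full precision:
Y = 73.53 + 13.01 * (87 - 59.61) / 9.92
Y = 73.53 + 13.01 * 27.39 / 9.92
Y = 73.53 + 356.3439 / 9.92
Y = 73.53 + 35.9218
Y = 109.4518

109.4518


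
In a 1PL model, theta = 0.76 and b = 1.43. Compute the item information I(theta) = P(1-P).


P = 1/(1+exp(-(0.76-1.43))) = 0.3385
I = P*(1-P) = 0.3385 * 0.6615
I = 0.2239

0.2239


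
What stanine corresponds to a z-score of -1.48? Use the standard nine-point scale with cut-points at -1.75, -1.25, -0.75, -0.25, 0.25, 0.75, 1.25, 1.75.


Stanine boundaries: [-1.75, -1.25, -0.75, -0.25, 0.25, 0.75, 1.25, 1.75]
z = -1.48
Check each boundary:
  z >= -1.75 -> could be stanine 2
  z < -1.25
  z < -0.75
  z < -0.25
  z < 0.25
  z < 0.75
  z < 1.25
  z < 1.75
Highest qualifying boundary gives stanine = 2

2


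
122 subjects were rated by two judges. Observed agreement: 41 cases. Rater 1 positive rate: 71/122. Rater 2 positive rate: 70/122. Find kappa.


P_o = 41/122 = 0.336066
P_e = (71*70 + 51*52) / 14884 = 0.512094
kappa = (P_o - P_e) / (1 - P_e)
kappa = (0.336066 - 0.512094) / (1 - 0.512094)
kappa = -0.3608

-0.3608


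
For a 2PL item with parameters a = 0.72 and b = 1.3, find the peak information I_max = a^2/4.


For 2PL, max info at theta = b = 1.3
I_max = a^2 / 4 = 0.72^2 / 4
= 0.5184 / 4
I_max = 0.1296

0.1296


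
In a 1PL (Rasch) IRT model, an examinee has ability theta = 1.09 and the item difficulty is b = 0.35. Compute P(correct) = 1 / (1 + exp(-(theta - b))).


theta - b = 1.09 - 0.35 = 0.74
exp(-(theta - b)) = exp(-0.74) = 0.4771
P = 1 / (1 + 0.4771)
P = 0.677

0.677


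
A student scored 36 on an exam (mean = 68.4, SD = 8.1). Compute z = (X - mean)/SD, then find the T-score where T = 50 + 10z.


z = (X - mean) / SD = (36 - 68.4) / 8.1
z = -32.4 / 8.1
z = -4.0
T-score = T = 50 + 10z
Carry z at full precision (z = -32.4 / 8.1) into the conversion:
T-score = 50 + 10 * (-32.4 / 8.1) = 50 + -324 / 8.1
T-score = 50 + -40.0
T-score = 10.0

10.0


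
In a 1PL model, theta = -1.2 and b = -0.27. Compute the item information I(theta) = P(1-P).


P = 1/(1+exp(-(-1.2--0.27))) = 0.2829
I = P*(1-P) = 0.2829 * 0.7171
I = 0.2029

0.2029


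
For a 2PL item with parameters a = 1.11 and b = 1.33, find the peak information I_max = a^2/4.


For 2PL, max info at theta = b = 1.33
I_max = a^2 / 4 = 1.11^2 / 4
= 1.2321 / 4
I_max = 0.308

0.308


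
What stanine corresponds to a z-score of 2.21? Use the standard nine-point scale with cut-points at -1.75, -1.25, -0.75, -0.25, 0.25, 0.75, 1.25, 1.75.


Stanine boundaries: [-1.75, -1.25, -0.75, -0.25, 0.25, 0.75, 1.25, 1.75]
z = 2.21
Check each boundary:
  z >= -1.75 -> could be stanine 2
  z >= -1.25 -> could be stanine 3
  z >= -0.75 -> could be stanine 4
  z >= -0.25 -> could be stanine 5
  z >= 0.25 -> could be stanine 6
  z >= 0.75 -> could be stanine 7
  z >= 1.25 -> could be stanine 8
  z >= 1.75 -> could be stanine 9
Highest qualifying boundary gives stanine = 9

9


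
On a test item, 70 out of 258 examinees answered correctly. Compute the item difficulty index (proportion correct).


Item difficulty p = number correct / total examinees
p = 70 / 258
p = 0.2713

0.2713


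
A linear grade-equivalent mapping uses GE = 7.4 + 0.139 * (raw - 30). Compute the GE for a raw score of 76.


raw - median = 76 - 30 = 46
slope * diff = 0.139 * 46 = 6.394
GE = 7.4 + 6.394
GE = 13.794

13.794


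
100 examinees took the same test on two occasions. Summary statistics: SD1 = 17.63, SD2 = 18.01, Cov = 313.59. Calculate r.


r = cov(X,Y) / (SD_X * SD_Y)
r = 313.59 / (17.63 * 18.01)
r = 313.59 / 317.5163
r = 0.9876

0.9876


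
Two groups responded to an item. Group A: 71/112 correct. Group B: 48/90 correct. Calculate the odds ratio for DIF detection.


Odds_A = 71/41 = 1.7317
Odds_B = 48/42 = 1.1429
OR = Odds_A / Odds_B = 1.7317 / 1.1429
Exactly, OR = (71 * 42) / (41 * 48) = 2982 / 1968
OR = 1.5152

1.5152


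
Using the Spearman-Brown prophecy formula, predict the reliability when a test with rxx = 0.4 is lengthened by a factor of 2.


r_new = (n * rxx) / (1 + (n-1) * rxx)
r_new = (2 * 0.4) / (1 + 1 * 0.4)
r_new = 0.8 / 1.4
r_new = 0.5714

0.5714


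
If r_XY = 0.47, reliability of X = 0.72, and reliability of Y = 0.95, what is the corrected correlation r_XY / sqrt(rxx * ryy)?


r_corrected = rxy / sqrt(rxx * ryy)
= 0.47 / sqrt(0.72 * 0.95)
= 0.47 / sqrt(0.684)
= 0.47 / 0.827043
r_corrected = 0.5683

0.5683


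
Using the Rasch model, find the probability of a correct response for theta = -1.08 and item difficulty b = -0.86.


theta - b = -1.08 - -0.86 = -0.22
exp(-(theta - b)) = exp(0.22) = 1.2461
P = 1 / (1 + 1.2461)
P = 0.4452

0.4452


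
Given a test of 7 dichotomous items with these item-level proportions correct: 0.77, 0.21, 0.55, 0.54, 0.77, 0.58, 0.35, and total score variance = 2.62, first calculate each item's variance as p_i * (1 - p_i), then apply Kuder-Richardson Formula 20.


For each item, compute p_i * q_i:
  Item 1: 0.77 * 0.23 = 0.1771
  Item 2: 0.21 * 0.79 = 0.1659
  Item 3: 0.55 * 0.45 = 0.2475
  Item 4: 0.54 * 0.46 = 0.2484
  Item 5: 0.77 * 0.23 = 0.1771
  Item 6: 0.58 * 0.42 = 0.2436
  Item 7: 0.35 * 0.65 = 0.2275
Sum(p_i * q_i) = 0.1771 + 0.1659 + 0.2475 + 0.2484 + 0.1771 + 0.2436 + 0.2275 = 1.4871
KR-20 = (k/(k-1)) * (1 - Sum(p_i*q_i) / Var_total)
= (7/6) * (1 - 1.4871/2.62)
= 1.1667 * 0.4324
KR-20 = 0.5045

0.5045


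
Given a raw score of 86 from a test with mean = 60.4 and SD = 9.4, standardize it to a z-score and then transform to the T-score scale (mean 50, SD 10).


z = (X - mean) / SD = (86 - 60.4) / 9.4
z = 25.6 / 9.4
z = 2.7234
T-score = T = 50 + 10z
Carry z at full precision (z = 25.6 / 9.4) into the conversion:
T-score = 50 + 10 * (25.6 / 9.4) = 50 + 256 / 9.4
T-score = 50 + 27.234
T-score = 77.234

77.234


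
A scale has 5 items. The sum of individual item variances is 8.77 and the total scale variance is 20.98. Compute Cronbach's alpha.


alpha = (k/(k-1)) * (1 - sum(si^2)/s_total^2)
= (5/4) * (1 - 8.77/20.98)
alpha = 0.7275

0.7275


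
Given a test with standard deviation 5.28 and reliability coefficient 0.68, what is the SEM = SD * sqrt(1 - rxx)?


SEM = SD * sqrt(1 - rxx)
SEM = 5.28 * sqrt(1 - 0.68)
SEM = 5.28 * sqrt(0.32) = 5.28 * 0.565685
SEM = 2.9868

2.9868


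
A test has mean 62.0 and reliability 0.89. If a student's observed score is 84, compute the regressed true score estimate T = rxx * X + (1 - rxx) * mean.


T_est = rxx * X + (1 - rxx) * mean
T_est = 0.89 * 84 + 0.11 * 62.0
T_est = 74.76 + 6.82
T_est = 81.58

81.58


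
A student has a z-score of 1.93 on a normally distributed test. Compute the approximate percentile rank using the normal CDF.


CDF(z) = 0.5 * (1 + erf(z/sqrt(2)))
erf(1.3647) = 0.9464
CDF = 0.9732
Percentile rank = 0.9732 * 100 = 97.32

97.32


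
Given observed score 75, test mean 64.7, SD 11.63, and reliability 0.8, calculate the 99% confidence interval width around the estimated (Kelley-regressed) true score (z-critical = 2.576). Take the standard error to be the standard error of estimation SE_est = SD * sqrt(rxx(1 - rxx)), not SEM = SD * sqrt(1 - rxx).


True score estimate = 0.8*75 + 0.2*64.7 = 72.94
SE_est = SD * sqrt(rxx * (1 - rxx)) = 11.63 * sqrt(0.8 * 0.2) = 11.63 * sqrt(0.16) = 4.652
CI = T_est +/- z * SE_est, so width = 2 * z * SE_est = 2 * 2.576 * 4.652
Width = 23.9671

23.9671


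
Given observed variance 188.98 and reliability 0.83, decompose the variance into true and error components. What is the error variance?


var_true = rxx * var_obs = 0.83 * 188.98 = 156.8534
var_error = var_obs - var_true
var_error = 188.98 - 156.8534
var_error = 32.1266

32.1266


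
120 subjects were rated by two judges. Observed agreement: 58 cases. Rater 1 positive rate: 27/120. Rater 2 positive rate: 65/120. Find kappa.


P_o = 58/120 = 0.483333
P_e = (27*65 + 93*55) / 14400 = 0.477083
kappa = (P_o - P_e) / (1 - P_e)
kappa = (0.483333 - 0.477083) / (1 - 0.477083)
kappa = 0.012

0.012


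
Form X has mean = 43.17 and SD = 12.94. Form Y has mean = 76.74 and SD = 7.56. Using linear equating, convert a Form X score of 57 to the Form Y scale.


slope = SD_Y / SD_X = 7.56 / 12.94 ~ 0.5842
intercept = mean_Y - slope * mean_X = 76.74 - (7.56 / 12.94) * 43.17 ~ 51.5186
Y = slope * X + intercept. To avoid rounding drift from the rounded slope/intercept, evaluate the equivalent form Y = mean_Y + SD_Y * (X - mean_X) / SD_X at full precision:
Y = 76.74 + 7.56 * (57 - 43.17) / 12.94
Y = 76.74 + 7.56 * 13.83 / 12.94
Y = 76.74 + 104.5548 / 12.94
Y = 76.74 + 8.08
Y = 84.82

84.82


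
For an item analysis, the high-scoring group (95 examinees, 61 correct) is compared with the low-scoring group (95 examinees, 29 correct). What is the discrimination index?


p_upper = 61/95 = 0.6421
p_lower = 29/95 = 0.3053
D = 0.6421 - 0.3053 = 0.3368

0.3368


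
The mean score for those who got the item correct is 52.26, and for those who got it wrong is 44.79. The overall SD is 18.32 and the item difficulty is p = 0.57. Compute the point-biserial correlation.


q = 1 - p = 0.43
rpb = ((M1 - M0) / SD) * sqrt(p * q)
rpb = ((52.26 - 44.79) / 18.32) * sqrt(0.57 * 0.43)
rpb = 0.2019

0.2019


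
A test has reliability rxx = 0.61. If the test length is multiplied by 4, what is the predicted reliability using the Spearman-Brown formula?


r_new = (n * rxx) / (1 + (n-1) * rxx)
r_new = (4 * 0.61) / (1 + 3 * 0.61)
r_new = 2.44 / 2.83
r_new = 0.8622

0.8622


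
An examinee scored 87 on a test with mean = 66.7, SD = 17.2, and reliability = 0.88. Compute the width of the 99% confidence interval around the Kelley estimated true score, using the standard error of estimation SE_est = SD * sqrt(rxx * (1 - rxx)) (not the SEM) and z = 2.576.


True score estimate = 0.88*87 + 0.12*66.7 = 84.564
SE_est = SD * sqrt(rxx * (1 - rxx)) = 17.2 * sqrt(0.88 * 0.12) = 17.2 * sqrt(0.1056) = 5.589338
CI = T_est +/- z * SE_est, so width = 2 * z * SE_est = 2 * 2.576 * 5.589338
Width = 28.7963

28.7963


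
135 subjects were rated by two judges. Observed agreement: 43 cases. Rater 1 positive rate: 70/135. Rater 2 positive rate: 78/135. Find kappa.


P_o = 43/135 = 0.318519
P_e = (70*78 + 65*57) / 18225 = 0.502881
kappa = (P_o - P_e) / (1 - P_e)
kappa = (0.318519 - 0.502881) / (1 - 0.502881)
kappa = -0.3709

-0.3709


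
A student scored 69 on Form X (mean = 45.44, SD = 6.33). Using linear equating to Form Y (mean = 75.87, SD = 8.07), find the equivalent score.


slope = SD_Y / SD_X = 8.07 / 6.33 ~ 1.2749
intercept = mean_Y - slope * mean_X = 75.87 - (8.07 / 6.33) * 45.44 ~ 17.9394
Y = slope * X + intercept. To avoid rounding drift from the rounded slope/intercept, evaluate the equivalent form Y = mean_Y + SD_Y * (X - mean_X) / SD_X at full precision:
Y = 75.87 + 8.07 * (69 - 45.44) / 6.33
Y = 75.87 + 8.07 * 23.56 / 6.33
Y = 75.87 + 190.1292 / 6.33
Y = 75.87 + 30.0362
Y = 105.9062

105.9062


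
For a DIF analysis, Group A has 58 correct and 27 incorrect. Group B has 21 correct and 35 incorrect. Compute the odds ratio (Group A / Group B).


Odds_A = 58/27 = 2.1481
Odds_B = 21/35 = 0.6
OR = Odds_A / Odds_B = 2.1481 / 0.6
Exactly, OR = (58 * 35) / (27 * 21) = 2030 / 567
OR = 3.5802

3.5802


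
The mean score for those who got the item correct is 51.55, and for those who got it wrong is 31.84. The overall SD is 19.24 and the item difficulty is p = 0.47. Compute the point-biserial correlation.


q = 1 - p = 0.53
rpb = ((M1 - M0) / SD) * sqrt(p * q)
rpb = ((51.55 - 31.84) / 19.24) * sqrt(0.47 * 0.53)
rpb = 0.5113

0.5113


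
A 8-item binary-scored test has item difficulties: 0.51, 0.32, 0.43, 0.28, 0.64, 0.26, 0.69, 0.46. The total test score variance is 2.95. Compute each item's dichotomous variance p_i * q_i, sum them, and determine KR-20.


For each item, compute p_i * q_i:
  Item 1: 0.51 * 0.49 = 0.2499
  Item 2: 0.32 * 0.68 = 0.2176
  Item 3: 0.43 * 0.57 = 0.2451
  Item 4: 0.28 * 0.72 = 0.2016
  Item 5: 0.64 * 0.36 = 0.2304
  Item 6: 0.26 * 0.74 = 0.1924
  Item 7: 0.69 * 0.31 = 0.2139
  Item 8: 0.46 * 0.54 = 0.2484
Sum(p_i * q_i) = 0.2499 + 0.2176 + 0.2451 + 0.2016 + 0.2304 + 0.1924 + 0.2139 + 0.2484 = 1.7993
KR-20 = (k/(k-1)) * (1 - Sum(p_i*q_i) / Var_total)
= (8/7) * (1 - 1.7993/2.95)
= 1.1429 * 0.3901
KR-20 = 0.4458

0.4458


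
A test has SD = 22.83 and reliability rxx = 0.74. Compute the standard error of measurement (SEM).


SEM = SD * sqrt(1 - rxx)
SEM = 22.83 * sqrt(1 - 0.74)
SEM = 22.83 * sqrt(0.26) = 22.83 * 0.509902
SEM = 11.6411

11.6411


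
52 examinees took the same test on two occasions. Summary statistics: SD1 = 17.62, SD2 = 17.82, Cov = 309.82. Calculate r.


r = cov(X,Y) / (SD_X * SD_Y)
r = 309.82 / (17.62 * 17.82)
r = 309.82 / 313.9884
r = 0.9867

0.9867


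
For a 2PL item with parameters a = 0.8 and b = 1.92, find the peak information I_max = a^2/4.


For 2PL, max info at theta = b = 1.92
I_max = a^2 / 4 = 0.8^2 / 4
= 0.64 / 4
I_max = 0.16

0.16


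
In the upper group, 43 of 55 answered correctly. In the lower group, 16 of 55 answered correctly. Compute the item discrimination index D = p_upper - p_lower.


p_upper = 43/55 = 0.7818
p_lower = 16/55 = 0.2909
D = 0.7818 - 0.2909 = 0.4909

0.4909


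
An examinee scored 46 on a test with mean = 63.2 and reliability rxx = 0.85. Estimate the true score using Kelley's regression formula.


T_est = rxx * X + (1 - rxx) * mean
T_est = 0.85 * 46 + 0.15 * 63.2
T_est = 39.1 + 9.48
T_est = 48.58

48.58


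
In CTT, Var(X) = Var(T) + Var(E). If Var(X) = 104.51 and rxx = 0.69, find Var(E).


var_true = rxx * var_obs = 0.69 * 104.51 = 72.1119
var_error = var_obs - var_true
var_error = 104.51 - 72.1119
var_error = 32.3981

32.3981


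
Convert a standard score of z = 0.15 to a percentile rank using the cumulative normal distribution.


CDF(z) = 0.5 * (1 + erf(z/sqrt(2)))
erf(0.1061) = 0.1192
CDF = 0.5596
Percentile rank = 0.5596 * 100 = 55.96

55.96


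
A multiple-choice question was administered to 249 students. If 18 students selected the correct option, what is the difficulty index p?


Item difficulty p = number correct / total examinees
p = 18 / 249
p = 0.0723

0.0723


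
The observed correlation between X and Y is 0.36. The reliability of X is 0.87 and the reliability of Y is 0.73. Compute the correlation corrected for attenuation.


r_corrected = rxy / sqrt(rxx * ryy)
= 0.36 / sqrt(0.87 * 0.73)
= 0.36 / sqrt(0.6351)
= 0.36 / 0.796932
r_corrected = 0.4517

0.4517


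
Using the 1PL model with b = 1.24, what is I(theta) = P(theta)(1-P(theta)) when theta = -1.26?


P = 1/(1+exp(-(-1.26-1.24))) = 0.0759
I = P*(1-P) = 0.0759 * 0.9241
I = 0.0701

0.0701


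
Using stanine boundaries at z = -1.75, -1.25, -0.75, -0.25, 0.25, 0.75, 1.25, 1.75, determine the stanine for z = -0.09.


Stanine boundaries: [-1.75, -1.25, -0.75, -0.25, 0.25, 0.75, 1.25, 1.75]
z = -0.09
Check each boundary:
  z >= -1.75 -> could be stanine 2
  z >= -1.25 -> could be stanine 3
  z >= -0.75 -> could be stanine 4
  z >= -0.25 -> could be stanine 5
  z < 0.25
  z < 0.75
  z < 1.25
  z < 1.75
Highest qualifying boundary gives stanine = 5

5


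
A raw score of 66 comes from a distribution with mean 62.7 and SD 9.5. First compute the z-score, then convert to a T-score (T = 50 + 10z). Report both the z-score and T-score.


z = (X - mean) / SD = (66 - 62.7) / 9.5
z = 3.3 / 9.5
z = 0.3474
T-score = T = 50 + 10z
Carry z at full precision (z = 3.3 / 9.5) into the conversion:
T-score = 50 + 10 * (3.3 / 9.5) = 50 + 33 / 9.5
T-score = 50 + 3.4737
T-score = 53.4737

53.4737


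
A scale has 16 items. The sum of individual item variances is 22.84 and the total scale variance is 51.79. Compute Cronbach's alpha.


alpha = (k/(k-1)) * (1 - sum(si^2)/s_total^2)
= (16/15) * (1 - 22.84/51.79)
alpha = 0.5963

0.5963


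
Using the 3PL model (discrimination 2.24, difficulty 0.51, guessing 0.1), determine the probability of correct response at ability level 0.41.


logit = 2.24*(0.41 - 0.51) = -0.224
P* = 1/(1 + exp(--0.224)) = 0.4442
P = 0.1 + (1 - 0.1) * 0.4442
P = 0.4998

0.4998


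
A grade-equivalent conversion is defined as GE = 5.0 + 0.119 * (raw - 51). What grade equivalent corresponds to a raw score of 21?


raw - median = 21 - 51 = -30
slope * diff = 0.119 * -30 = -3.57
GE = 5.0 + -3.57
GE = 1.43

1.43


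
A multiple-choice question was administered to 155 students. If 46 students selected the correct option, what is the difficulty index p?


Item difficulty p = number correct / total examinees
p = 46 / 155
p = 0.2968

0.2968


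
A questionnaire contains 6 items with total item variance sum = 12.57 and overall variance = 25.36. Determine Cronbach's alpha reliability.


alpha = (k/(k-1)) * (1 - sum(si^2)/s_total^2)
= (6/5) * (1 - 12.57/25.36)
alpha = 0.6052

0.6052


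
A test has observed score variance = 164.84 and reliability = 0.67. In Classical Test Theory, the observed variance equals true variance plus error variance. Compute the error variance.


var_true = rxx * var_obs = 0.67 * 164.84 = 110.4428
var_error = var_obs - var_true
var_error = 164.84 - 110.4428
var_error = 54.3972

54.3972


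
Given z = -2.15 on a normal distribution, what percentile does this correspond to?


CDF(z) = 0.5 * (1 + erf(z/sqrt(2)))
erf(-1.5203) = -0.9684
CDF = 0.0158
Percentile rank = 0.0158 * 100 = 1.58

1.58


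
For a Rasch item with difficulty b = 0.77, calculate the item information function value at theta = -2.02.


P = 1/(1+exp(-(-2.02-0.77))) = 0.0579
I = P*(1-P) = 0.0579 * 0.9421
I = 0.0545

0.0545


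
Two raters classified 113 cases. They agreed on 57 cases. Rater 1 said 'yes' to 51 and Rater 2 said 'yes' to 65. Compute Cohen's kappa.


P_o = 57/113 = 0.504425
P_e = (51*65 + 62*48) / 12769 = 0.492678
kappa = (P_o - P_e) / (1 - P_e)
kappa = (0.504425 - 0.492678) / (1 - 0.492678)
kappa = 0.0232

0.0232


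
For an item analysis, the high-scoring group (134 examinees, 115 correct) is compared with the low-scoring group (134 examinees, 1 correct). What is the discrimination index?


p_upper = 115/134 = 0.8582
p_lower = 1/134 = 0.0075
D = 0.8582 - 0.0075 = 0.8507

0.8507


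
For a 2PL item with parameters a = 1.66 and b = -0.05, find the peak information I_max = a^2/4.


For 2PL, max info at theta = b = -0.05
I_max = a^2 / 4 = 1.66^2 / 4
= 2.7556 / 4
I_max = 0.6889

0.6889


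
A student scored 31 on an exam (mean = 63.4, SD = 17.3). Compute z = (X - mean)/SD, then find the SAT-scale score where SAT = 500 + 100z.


z = (X - mean) / SD = (31 - 63.4) / 17.3
z = -32.4 / 17.3
z = -1.8728
SAT-scale = SAT = 500 + 100z
Carry z at full precision (z = -32.4 / 17.3) into the conversion:
SAT-scale = 500 + 100 * (-32.4 / 17.3) = 500 + -3240 / 17.3
SAT-scale = 500 + -187.2832
SAT-scale = 312.7168

312.7168


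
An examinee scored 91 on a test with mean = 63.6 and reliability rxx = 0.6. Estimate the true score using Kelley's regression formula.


T_est = rxx * X + (1 - rxx) * mean
T_est = 0.6 * 91 + 0.4 * 63.6
T_est = 54.6 + 25.44
T_est = 80.04

80.04


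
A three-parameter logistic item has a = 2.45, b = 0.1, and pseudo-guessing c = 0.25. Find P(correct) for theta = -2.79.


logit = 2.45*(-2.79 - 0.1) = -7.0805
P* = 1/(1 + exp(--7.0805)) = 0.0008
P = 0.25 + (1 - 0.25) * 0.0008
P = 0.2506

0.2506


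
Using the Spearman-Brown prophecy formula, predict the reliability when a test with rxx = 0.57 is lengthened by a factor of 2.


r_new = (n * rxx) / (1 + (n-1) * rxx)
r_new = (2 * 0.57) / (1 + 1 * 0.57)
r_new = 1.14 / 1.57
r_new = 0.7261

0.7261


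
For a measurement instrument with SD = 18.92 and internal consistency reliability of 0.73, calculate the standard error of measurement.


SEM = SD * sqrt(1 - rxx)
SEM = 18.92 * sqrt(1 - 0.73)
SEM = 18.92 * sqrt(0.27) = 18.92 * 0.519615
SEM = 9.8311

9.8311


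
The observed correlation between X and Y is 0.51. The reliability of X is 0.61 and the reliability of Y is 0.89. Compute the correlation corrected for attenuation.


r_corrected = rxy / sqrt(rxx * ryy)
= 0.51 / sqrt(0.61 * 0.89)
= 0.51 / sqrt(0.5429)
= 0.51 / 0.736817
r_corrected = 0.6922

0.6922


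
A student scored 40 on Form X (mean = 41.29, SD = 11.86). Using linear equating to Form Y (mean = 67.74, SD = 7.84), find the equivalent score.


slope = SD_Y / SD_X = 7.84 / 11.86 ~ 0.661
intercept = mean_Y - slope * mean_X = 67.74 - (7.84 / 11.86) * 41.29 ~ 40.4454
Y = slope * X + intercept. To avoid rounding drift from the rounded slope/intercept, evaluate the equivalent form Y = mean_Y + SD_Y * (X - mean_X) / SD_X at full precision:
Y = 67.74 + 7.84 * (40 - 41.29) / 11.86
Y = 67.74 - 7.84 * 1.29 / 11.86
Y = 67.74 - 10.1136 / 11.86
Y = 67.74 - 0.8527
Y = 66.8873

66.8873


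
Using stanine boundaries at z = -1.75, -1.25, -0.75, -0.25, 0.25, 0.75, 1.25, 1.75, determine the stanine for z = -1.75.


Stanine boundaries: [-1.75, -1.25, -0.75, -0.25, 0.25, 0.75, 1.25, 1.75]
z = -1.75
Check each boundary:
  z >= -1.75 -> could be stanine 2
  z < -1.25
  z < -0.75
  z < -0.25
  z < 0.25
  z < 0.75
  z < 1.25
  z < 1.75
Highest qualifying boundary gives stanine = 2

2


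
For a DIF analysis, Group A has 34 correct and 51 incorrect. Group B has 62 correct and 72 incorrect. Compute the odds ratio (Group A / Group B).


Odds_A = 34/51 = 0.6667
Odds_B = 62/72 = 0.8611
OR = Odds_A / Odds_B = 0.6667 / 0.8611
Exactly, OR = (34 * 72) / (51 * 62) = 2448 / 3162
OR = 0.7742

0.7742


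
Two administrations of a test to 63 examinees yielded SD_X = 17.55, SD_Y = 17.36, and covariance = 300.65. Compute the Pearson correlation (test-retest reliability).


r = cov(X,Y) / (SD_X * SD_Y)
r = 300.65 / (17.55 * 17.36)
r = 300.65 / 304.668
r = 0.9868

0.9868


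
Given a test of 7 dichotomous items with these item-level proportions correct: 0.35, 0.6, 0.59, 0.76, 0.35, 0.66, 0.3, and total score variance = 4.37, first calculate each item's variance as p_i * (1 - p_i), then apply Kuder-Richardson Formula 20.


For each item, compute p_i * q_i:
  Item 1: 0.35 * 0.65 = 0.2275
  Item 2: 0.6 * 0.4 = 0.24
  Item 3: 0.59 * 0.41 = 0.2419
  Item 4: 0.76 * 0.24 = 0.1824
  Item 5: 0.35 * 0.65 = 0.2275
  Item 6: 0.66 * 0.34 = 0.2244
  Item 7: 0.3 * 0.7 = 0.21
Sum(p_i * q_i) = 0.2275 + 0.24 + 0.2419 + 0.1824 + 0.2275 + 0.2244 + 0.21 = 1.5537
KR-20 = (k/(k-1)) * (1 - Sum(p_i*q_i) / Var_total)
= (7/6) * (1 - 1.5537/4.37)
= 1.1667 * 0.6445
KR-20 = 0.7519

0.7519
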